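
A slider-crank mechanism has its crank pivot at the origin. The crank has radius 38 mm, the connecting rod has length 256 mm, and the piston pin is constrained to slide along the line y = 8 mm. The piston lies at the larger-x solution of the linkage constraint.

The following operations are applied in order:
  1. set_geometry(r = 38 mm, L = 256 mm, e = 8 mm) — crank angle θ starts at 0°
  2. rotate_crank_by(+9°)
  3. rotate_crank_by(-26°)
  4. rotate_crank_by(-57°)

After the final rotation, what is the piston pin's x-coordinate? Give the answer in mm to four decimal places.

set_geometry: r = 38 mm, L = 256 mm, e = 8 mm; θ ← 0°
rotate_crank_by(+9°): θ ← 0° +9° = 9°
rotate_crank_by(-26°): θ ← 9° -26° = -17°
rotate_crank_by(-57°): θ ← -17° -57° = -74°
crank pin P = (r cos θ, r sin θ) = (10.474220, -36.527944)
h = r sin θ − e = -36.527944 − 8 = -44.527944
x = r cos θ + √(L² − h²) = 10.474220 + √(65536.0 − 1982.7378) = 10.474220 + 252.097723 = 262.571943

262.5719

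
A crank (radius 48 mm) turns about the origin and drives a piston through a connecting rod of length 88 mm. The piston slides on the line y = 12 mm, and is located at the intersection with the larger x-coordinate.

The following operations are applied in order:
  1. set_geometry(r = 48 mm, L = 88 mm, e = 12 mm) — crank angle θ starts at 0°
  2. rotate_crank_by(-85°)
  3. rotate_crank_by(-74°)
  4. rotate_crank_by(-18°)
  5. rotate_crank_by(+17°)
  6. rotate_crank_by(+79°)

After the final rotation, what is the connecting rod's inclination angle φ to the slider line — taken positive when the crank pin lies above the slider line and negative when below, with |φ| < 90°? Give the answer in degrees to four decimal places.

-42.4621

set_geometry: r = 48 mm, L = 88 mm, e = 12 mm; θ ← 0°
rotate_crank_by(-85°): θ ← 0° -85° = -85°
rotate_crank_by(-74°): θ ← -85° -74° = -159°
rotate_crank_by(-18°): θ ← -159° -18° = -177°
rotate_crank_by(+17°): θ ← -177° +17° = -160°
rotate_crank_by(+79°): θ ← -160° +79° = -81°
crank pin P = (r cos θ, r sin θ) = (7.508854, -47.409040)
h = r sin θ − e = -47.409040 − 12 = -59.409040
sin φ = h / L = -59.409040 / 88 = -0.67510273
φ = arcsin(-0.67510273) = -42.462128°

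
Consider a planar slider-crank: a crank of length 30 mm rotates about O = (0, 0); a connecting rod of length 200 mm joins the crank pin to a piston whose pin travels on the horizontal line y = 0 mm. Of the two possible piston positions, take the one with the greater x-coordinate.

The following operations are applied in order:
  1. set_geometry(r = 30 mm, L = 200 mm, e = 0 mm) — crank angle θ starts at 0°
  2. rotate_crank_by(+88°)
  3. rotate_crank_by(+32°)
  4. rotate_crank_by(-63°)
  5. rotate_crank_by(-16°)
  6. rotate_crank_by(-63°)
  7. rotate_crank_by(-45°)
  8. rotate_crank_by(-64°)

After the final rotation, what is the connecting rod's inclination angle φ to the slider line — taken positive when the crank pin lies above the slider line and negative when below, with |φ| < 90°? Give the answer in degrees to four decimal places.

-6.5002

set_geometry: r = 30 mm, L = 200 mm, e = 0 mm; θ ← 0°
rotate_crank_by(+88°): θ ← 0° +88° = 88°
rotate_crank_by(+32°): θ ← 88° +32° = 120°
rotate_crank_by(-63°): θ ← 120° -63° = 57°
rotate_crank_by(-16°): θ ← 57° -16° = 41°
rotate_crank_by(-63°): θ ← 41° -63° = -22°
rotate_crank_by(-45°): θ ← -22° -45° = -67°
rotate_crank_by(-64°): θ ← -67° -64° = -131°
crank pin P = (r cos θ, r sin θ) = (-19.681771, -22.641287)
h = r sin θ − e = -22.641287 − 0 = -22.641287
sin φ = h / L = -22.641287 / 200 = -0.11320644
φ = arcsin(-0.11320644) = -6.500186°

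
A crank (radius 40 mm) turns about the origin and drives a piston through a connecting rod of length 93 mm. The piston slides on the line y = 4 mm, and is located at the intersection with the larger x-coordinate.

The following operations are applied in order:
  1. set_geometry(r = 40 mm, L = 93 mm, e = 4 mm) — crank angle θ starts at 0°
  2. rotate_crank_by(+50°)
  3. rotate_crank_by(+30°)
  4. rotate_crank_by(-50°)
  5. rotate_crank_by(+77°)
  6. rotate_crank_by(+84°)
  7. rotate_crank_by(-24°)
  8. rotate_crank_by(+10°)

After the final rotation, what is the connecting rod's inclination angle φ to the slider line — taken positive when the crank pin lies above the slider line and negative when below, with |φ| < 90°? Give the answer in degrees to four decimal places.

-1.1747

set_geometry: r = 40 mm, L = 93 mm, e = 4 mm; θ ← 0°
rotate_crank_by(+50°): θ ← 0° +50° = 50°
rotate_crank_by(+30°): θ ← 50° +30° = 80°
rotate_crank_by(-50°): θ ← 80° -50° = 30°
rotate_crank_by(+77°): θ ← 30° +77° = 107°
rotate_crank_by(+84°): θ ← 107° +84° = 191°
rotate_crank_by(-24°): θ ← 191° -24° = 167°
rotate_crank_by(+10°): θ ← 167° +10° = 177°
crank pin P = (r cos θ, r sin θ) = (-39.945181, 2.093438)
h = r sin θ − e = 2.093438 − 4 = -1.906562
sin φ = h / L = -1.906562 / 93 = -0.02050066
φ = arcsin(-0.02050066) = -1.174684°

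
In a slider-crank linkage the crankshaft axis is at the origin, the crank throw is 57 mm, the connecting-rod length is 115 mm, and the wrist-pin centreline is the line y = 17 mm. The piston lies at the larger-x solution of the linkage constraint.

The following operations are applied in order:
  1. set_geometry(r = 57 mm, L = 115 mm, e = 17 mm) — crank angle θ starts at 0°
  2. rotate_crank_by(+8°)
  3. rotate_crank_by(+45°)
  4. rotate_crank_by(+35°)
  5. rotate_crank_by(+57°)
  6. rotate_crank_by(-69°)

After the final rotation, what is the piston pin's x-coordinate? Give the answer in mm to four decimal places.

set_geometry: r = 57 mm, L = 115 mm, e = 17 mm; θ ← 0°
rotate_crank_by(+8°): θ ← 0° +8° = 8°
rotate_crank_by(+45°): θ ← 8° +45° = 53°
rotate_crank_by(+35°): θ ← 53° +35° = 88°
rotate_crank_by(+57°): θ ← 88° +57° = 145°
rotate_crank_by(-69°): θ ← 145° -69° = 76°
crank pin P = (r cos θ, r sin θ) = (13.789548, 55.306856)
h = r sin θ − e = 55.306856 − 17 = 38.306856
x = r cos θ + √(L² − h²) = 13.789548 + √(13225.0 − 1467.4152) = 13.789548 + 108.432397 = 122.221945

122.2219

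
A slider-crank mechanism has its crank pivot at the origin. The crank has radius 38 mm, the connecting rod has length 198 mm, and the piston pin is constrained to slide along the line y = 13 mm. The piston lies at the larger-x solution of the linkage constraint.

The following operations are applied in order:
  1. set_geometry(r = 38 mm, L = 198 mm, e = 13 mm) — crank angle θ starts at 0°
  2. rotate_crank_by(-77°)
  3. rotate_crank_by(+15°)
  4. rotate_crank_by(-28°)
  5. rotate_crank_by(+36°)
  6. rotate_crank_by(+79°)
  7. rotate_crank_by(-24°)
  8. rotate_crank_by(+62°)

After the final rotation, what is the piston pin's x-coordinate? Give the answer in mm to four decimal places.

214.1499

set_geometry: r = 38 mm, L = 198 mm, e = 13 mm; θ ← 0°
rotate_crank_by(-77°): θ ← 0° -77° = -77°
rotate_crank_by(+15°): θ ← -77° +15° = -62°
rotate_crank_by(-28°): θ ← -62° -28° = -90°
rotate_crank_by(+36°): θ ← -90° +36° = -54°
rotate_crank_by(+79°): θ ← -54° +79° = 25°
rotate_crank_by(-24°): θ ← 25° -24° = 1°
rotate_crank_by(+62°): θ ← 1° +62° = 63°
crank pin P = (r cos θ, r sin θ) = (17.251639, 33.858248)
h = r sin θ − e = 33.858248 − 13 = 20.858248
x = r cos θ + √(L² − h²) = 17.251639 + √(39204.0 − 435.0665) = 17.251639 + 196.898282 = 214.149921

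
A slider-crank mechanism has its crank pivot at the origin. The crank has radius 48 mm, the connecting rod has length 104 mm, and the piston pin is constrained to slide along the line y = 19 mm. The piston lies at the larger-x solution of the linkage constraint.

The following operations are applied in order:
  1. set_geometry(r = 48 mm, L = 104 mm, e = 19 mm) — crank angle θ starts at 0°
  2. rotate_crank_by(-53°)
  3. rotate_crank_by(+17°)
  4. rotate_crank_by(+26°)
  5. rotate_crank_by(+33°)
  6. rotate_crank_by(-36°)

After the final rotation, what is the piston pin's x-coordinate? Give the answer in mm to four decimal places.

146.4096

set_geometry: r = 48 mm, L = 104 mm, e = 19 mm; θ ← 0°
rotate_crank_by(-53°): θ ← 0° -53° = -53°
rotate_crank_by(+17°): θ ← -53° +17° = -36°
rotate_crank_by(+26°): θ ← -36° +26° = -10°
rotate_crank_by(+33°): θ ← -10° +33° = 23°
rotate_crank_by(-36°): θ ← 23° -36° = -13°
crank pin P = (r cos θ, r sin θ) = (46.769763, -10.797651)
h = r sin θ − e = -10.797651 − 19 = -29.797651
x = r cos θ + √(L² − h²) = 46.769763 + √(10816.0 − 887.9000) = 46.769763 + 99.639852 = 146.409615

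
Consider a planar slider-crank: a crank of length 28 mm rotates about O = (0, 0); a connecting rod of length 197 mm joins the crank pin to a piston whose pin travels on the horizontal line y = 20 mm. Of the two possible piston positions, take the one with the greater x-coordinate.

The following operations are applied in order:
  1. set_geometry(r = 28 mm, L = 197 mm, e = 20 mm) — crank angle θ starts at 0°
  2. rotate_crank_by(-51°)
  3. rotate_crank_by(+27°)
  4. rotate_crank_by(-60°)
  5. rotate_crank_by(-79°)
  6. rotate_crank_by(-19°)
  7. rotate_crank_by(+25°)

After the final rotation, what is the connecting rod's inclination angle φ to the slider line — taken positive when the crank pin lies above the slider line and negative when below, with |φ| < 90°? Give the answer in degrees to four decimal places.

set_geometry: r = 28 mm, L = 197 mm, e = 20 mm; θ ← 0°
rotate_crank_by(-51°): θ ← 0° -51° = -51°
rotate_crank_by(+27°): θ ← -51° +27° = -24°
rotate_crank_by(-60°): θ ← -24° -60° = -84°
rotate_crank_by(-79°): θ ← -84° -79° = -163°
rotate_crank_by(-19°): θ ← -163° -19° = -182°
rotate_crank_by(+25°): θ ← -182° +25° = -157°
crank pin P = (r cos θ, r sin θ) = (-25.774136, -10.940472)
h = r sin θ − e = -10.940472 − 20 = -30.940472
sin φ = h / L = -30.940472 / 197 = -0.15705823
φ = arcsin(-0.15705823) = -9.036186°

-9.0362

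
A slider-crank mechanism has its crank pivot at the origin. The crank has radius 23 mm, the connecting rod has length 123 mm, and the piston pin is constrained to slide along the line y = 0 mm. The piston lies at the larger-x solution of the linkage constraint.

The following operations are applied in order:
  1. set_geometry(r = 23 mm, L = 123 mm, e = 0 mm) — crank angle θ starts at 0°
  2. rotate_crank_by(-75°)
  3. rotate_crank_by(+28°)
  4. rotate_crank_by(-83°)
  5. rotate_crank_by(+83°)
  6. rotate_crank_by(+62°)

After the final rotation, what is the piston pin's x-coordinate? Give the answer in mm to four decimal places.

set_geometry: r = 23 mm, L = 123 mm, e = 0 mm; θ ← 0°
rotate_crank_by(-75°): θ ← 0° -75° = -75°
rotate_crank_by(+28°): θ ← -75° +28° = -47°
rotate_crank_by(-83°): θ ← -47° -83° = -130°
rotate_crank_by(+83°): θ ← -130° +83° = -47°
rotate_crank_by(+62°): θ ← -47° +62° = 15°
crank pin P = (r cos θ, r sin θ) = (22.216294, 5.952838)
h = r sin θ − e = 5.952838 − 0 = 5.952838
x = r cos θ + √(L² − h²) = 22.216294 + √(15129.0 − 35.4363) = 22.216294 + 122.855866 = 145.072160

145.0722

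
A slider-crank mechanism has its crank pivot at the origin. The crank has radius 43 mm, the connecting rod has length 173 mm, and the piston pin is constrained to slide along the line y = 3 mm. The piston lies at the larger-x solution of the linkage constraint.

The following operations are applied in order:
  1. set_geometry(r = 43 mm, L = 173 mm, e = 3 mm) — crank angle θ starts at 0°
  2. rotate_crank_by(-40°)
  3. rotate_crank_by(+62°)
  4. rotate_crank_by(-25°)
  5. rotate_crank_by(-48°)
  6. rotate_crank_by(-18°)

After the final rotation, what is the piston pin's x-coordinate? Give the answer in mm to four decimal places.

set_geometry: r = 43 mm, L = 173 mm, e = 3 mm; θ ← 0°
rotate_crank_by(-40°): θ ← 0° -40° = -40°
rotate_crank_by(+62°): θ ← -40° +62° = 22°
rotate_crank_by(-25°): θ ← 22° -25° = -3°
rotate_crank_by(-48°): θ ← -3° -48° = -51°
rotate_crank_by(-18°): θ ← -51° -18° = -69°
crank pin P = (r cos θ, r sin θ) = (15.409822, -40.143958)
h = r sin θ − e = -40.143958 − 3 = -43.143958
x = r cos θ + √(L² − h²) = 15.409822 + √(29929.0 − 1861.4011) = 15.409822 + 167.533874 = 182.943696

182.9437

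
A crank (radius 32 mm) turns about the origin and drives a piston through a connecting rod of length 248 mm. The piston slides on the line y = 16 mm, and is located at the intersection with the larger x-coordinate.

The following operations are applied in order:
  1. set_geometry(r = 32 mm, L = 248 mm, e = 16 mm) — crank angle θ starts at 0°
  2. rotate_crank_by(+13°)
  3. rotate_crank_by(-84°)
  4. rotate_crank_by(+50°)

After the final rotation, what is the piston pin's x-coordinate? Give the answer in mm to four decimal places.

276.3488

set_geometry: r = 32 mm, L = 248 mm, e = 16 mm; θ ← 0°
rotate_crank_by(+13°): θ ← 0° +13° = 13°
rotate_crank_by(-84°): θ ← 13° -84° = -71°
rotate_crank_by(+50°): θ ← -71° +50° = -21°
crank pin P = (r cos θ, r sin θ) = (29.874574, -11.467774)
h = r sin θ − e = -11.467774 − 16 = -27.467774
x = r cos θ + √(L² − h²) = 29.874574 + √(61504.0 − 754.4786) = 29.874574 + 246.474180 = 276.348754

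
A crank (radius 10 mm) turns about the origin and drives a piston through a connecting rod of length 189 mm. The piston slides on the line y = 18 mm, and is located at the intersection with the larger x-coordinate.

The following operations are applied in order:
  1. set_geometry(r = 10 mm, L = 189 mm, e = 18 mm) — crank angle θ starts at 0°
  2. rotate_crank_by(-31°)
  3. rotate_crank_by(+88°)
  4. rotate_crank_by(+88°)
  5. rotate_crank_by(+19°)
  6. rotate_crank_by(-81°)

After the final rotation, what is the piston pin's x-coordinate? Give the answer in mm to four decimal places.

190.0461

set_geometry: r = 10 mm, L = 189 mm, e = 18 mm; θ ← 0°
rotate_crank_by(-31°): θ ← 0° -31° = -31°
rotate_crank_by(+88°): θ ← -31° +88° = 57°
rotate_crank_by(+88°): θ ← 57° +88° = 145°
rotate_crank_by(+19°): θ ← 145° +19° = 164°
rotate_crank_by(-81°): θ ← 164° -81° = 83°
crank pin P = (r cos θ, r sin θ) = (1.218693, 9.925462)
h = r sin θ − e = 9.925462 − 18 = -8.074538
x = r cos θ + √(L² − h²) = 1.218693 + √(35721.0 − 65.1982) = 1.218693 + 188.827439 = 190.046133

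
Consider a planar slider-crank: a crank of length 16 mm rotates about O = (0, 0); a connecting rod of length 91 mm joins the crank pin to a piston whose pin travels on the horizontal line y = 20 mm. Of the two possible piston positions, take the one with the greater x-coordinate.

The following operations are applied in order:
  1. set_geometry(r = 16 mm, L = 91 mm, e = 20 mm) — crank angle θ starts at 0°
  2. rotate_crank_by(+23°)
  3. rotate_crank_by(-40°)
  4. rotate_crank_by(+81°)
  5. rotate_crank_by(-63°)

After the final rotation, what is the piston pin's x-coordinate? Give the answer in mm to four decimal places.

104.8350

set_geometry: r = 16 mm, L = 91 mm, e = 20 mm; θ ← 0°
rotate_crank_by(+23°): θ ← 0° +23° = 23°
rotate_crank_by(-40°): θ ← 23° -40° = -17°
rotate_crank_by(+81°): θ ← -17° +81° = 64°
rotate_crank_by(-63°): θ ← 64° -63° = 1°
crank pin P = (r cos θ, r sin θ) = (15.997563, 0.279239)
h = r sin θ − e = 0.279239 − 20 = -19.720761
x = r cos θ + √(L² − h²) = 15.997563 + √(8281.0 − 388.9084) = 15.997563 + 88.837445 = 104.835008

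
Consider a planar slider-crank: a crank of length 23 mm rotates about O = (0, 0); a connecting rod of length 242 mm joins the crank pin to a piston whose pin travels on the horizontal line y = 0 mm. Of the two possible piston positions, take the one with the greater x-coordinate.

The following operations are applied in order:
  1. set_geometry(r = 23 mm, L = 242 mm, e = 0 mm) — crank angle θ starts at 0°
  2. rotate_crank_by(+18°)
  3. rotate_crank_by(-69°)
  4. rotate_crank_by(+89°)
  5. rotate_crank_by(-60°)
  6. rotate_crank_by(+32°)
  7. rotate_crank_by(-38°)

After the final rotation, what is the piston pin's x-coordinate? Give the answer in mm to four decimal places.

262.0668

set_geometry: r = 23 mm, L = 242 mm, e = 0 mm; θ ← 0°
rotate_crank_by(+18°): θ ← 0° +18° = 18°
rotate_crank_by(-69°): θ ← 18° -69° = -51°
rotate_crank_by(+89°): θ ← -51° +89° = 38°
rotate_crank_by(-60°): θ ← 38° -60° = -22°
rotate_crank_by(+32°): θ ← -22° +32° = 10°
rotate_crank_by(-38°): θ ← 10° -38° = -28°
crank pin P = (r cos θ, r sin θ) = (20.307795, -10.797846)
h = r sin θ − e = -10.797846 − 0 = -10.797846
x = r cos θ + √(L² − h²) = 20.307795 + √(58564.0 − 116.5935) = 20.307795 + 241.758984 = 262.066779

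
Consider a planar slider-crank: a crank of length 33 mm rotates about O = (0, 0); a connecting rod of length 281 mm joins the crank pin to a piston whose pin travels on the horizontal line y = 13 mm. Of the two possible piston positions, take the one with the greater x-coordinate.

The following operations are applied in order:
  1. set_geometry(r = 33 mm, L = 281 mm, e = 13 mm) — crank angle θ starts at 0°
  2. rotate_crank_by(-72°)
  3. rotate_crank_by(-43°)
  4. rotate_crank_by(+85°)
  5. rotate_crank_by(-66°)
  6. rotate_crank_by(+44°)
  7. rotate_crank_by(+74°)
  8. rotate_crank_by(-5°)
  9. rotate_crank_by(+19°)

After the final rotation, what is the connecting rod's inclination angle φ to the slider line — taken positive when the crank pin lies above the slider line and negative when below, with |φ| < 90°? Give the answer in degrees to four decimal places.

1.3044

set_geometry: r = 33 mm, L = 281 mm, e = 13 mm; θ ← 0°
rotate_crank_by(-72°): θ ← 0° -72° = -72°
rotate_crank_by(-43°): θ ← -72° -43° = -115°
rotate_crank_by(+85°): θ ← -115° +85° = -30°
rotate_crank_by(-66°): θ ← -30° -66° = -96°
rotate_crank_by(+44°): θ ← -96° +44° = -52°
rotate_crank_by(+74°): θ ← -52° +74° = 22°
rotate_crank_by(-5°): θ ← 22° -5° = 17°
rotate_crank_by(+19°): θ ← 17° +19° = 36°
crank pin P = (r cos θ, r sin θ) = (26.697561, 19.396913)
h = r sin θ − e = 19.396913 − 13 = 6.396913
sin φ = h / L = 6.396913 / 281 = 0.02276482
φ = arcsin(0.02276482) = 1.304441°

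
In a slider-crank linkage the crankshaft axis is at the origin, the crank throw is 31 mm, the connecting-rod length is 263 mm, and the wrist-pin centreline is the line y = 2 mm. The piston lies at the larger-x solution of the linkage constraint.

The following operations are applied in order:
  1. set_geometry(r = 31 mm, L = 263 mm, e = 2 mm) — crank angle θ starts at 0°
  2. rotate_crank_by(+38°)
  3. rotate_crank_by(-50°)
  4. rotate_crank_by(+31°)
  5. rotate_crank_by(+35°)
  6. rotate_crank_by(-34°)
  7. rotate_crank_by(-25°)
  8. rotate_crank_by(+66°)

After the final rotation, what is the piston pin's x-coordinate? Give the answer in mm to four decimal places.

276.8274

set_geometry: r = 31 mm, L = 263 mm, e = 2 mm; θ ← 0°
rotate_crank_by(+38°): θ ← 0° +38° = 38°
rotate_crank_by(-50°): θ ← 38° -50° = -12°
rotate_crank_by(+31°): θ ← -12° +31° = 19°
rotate_crank_by(+35°): θ ← 19° +35° = 54°
rotate_crank_by(-34°): θ ← 54° -34° = 20°
rotate_crank_by(-25°): θ ← 20° -25° = -5°
rotate_crank_by(+66°): θ ← -5° +66° = 61°
crank pin P = (r cos θ, r sin θ) = (15.029098, 27.113211)
h = r sin θ − e = 27.113211 − 2 = 25.113211
x = r cos θ + √(L² − h²) = 15.029098 + √(69169.0 − 630.6734) = 15.029098 + 261.798256 = 276.827354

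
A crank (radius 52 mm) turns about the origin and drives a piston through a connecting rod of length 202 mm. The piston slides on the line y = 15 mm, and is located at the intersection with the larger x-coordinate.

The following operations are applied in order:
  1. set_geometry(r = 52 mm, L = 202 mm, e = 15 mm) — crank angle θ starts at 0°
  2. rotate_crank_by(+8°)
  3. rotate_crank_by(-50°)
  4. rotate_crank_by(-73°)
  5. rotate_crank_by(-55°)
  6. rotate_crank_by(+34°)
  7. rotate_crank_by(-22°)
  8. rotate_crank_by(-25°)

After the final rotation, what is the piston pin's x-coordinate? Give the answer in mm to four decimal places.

set_geometry: r = 52 mm, L = 202 mm, e = 15 mm; θ ← 0°
rotate_crank_by(+8°): θ ← 0° +8° = 8°
rotate_crank_by(-50°): θ ← 8° -50° = -42°
rotate_crank_by(-73°): θ ← -42° -73° = -115°
rotate_crank_by(-55°): θ ← -115° -55° = -170°
rotate_crank_by(+34°): θ ← -170° +34° = -136°
rotate_crank_by(-22°): θ ← -136° -22° = -158°
rotate_crank_by(-25°): θ ← -158° -25° = -183°
crank pin P = (r cos θ, r sin θ) = (-51.928736, 2.721470)
h = r sin θ − e = 2.721470 − 15 = -12.278530
x = r cos θ + √(L² − h²) = -51.928736 + √(40804.0 − 150.7623) = -51.928736 + 201.626481 = 149.697745

149.6977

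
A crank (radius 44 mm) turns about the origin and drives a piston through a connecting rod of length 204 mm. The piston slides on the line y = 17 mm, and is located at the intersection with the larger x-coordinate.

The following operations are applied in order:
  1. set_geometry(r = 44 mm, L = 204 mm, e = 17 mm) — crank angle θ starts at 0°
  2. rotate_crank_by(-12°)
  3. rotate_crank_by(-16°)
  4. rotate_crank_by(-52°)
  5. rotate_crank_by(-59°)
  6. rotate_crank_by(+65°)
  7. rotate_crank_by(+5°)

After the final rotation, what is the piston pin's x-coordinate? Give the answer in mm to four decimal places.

set_geometry: r = 44 mm, L = 204 mm, e = 17 mm; θ ← 0°
rotate_crank_by(-12°): θ ← 0° -12° = -12°
rotate_crank_by(-16°): θ ← -12° -16° = -28°
rotate_crank_by(-52°): θ ← -28° -52° = -80°
rotate_crank_by(-59°): θ ← -80° -59° = -139°
rotate_crank_by(+65°): θ ← -139° +65° = -74°
rotate_crank_by(+5°): θ ← -74° +5° = -69°
crank pin P = (r cos θ, r sin θ) = (15.768190, -41.077539)
h = r sin θ − e = -41.077539 − 17 = -58.077539
x = r cos θ + √(L² − h²) = 15.768190 + √(41616.0 − 3373.0005) = 15.768190 + 195.558174 = 211.326364

211.3264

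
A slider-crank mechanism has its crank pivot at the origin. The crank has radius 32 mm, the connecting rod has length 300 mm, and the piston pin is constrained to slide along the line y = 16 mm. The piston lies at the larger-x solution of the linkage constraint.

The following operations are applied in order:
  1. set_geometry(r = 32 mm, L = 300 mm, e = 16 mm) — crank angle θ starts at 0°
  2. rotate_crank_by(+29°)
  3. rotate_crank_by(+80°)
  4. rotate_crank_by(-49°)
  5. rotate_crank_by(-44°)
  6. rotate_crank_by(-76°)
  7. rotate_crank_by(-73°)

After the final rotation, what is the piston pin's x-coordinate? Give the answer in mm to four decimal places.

set_geometry: r = 32 mm, L = 300 mm, e = 16 mm; θ ← 0°
rotate_crank_by(+29°): θ ← 0° +29° = 29°
rotate_crank_by(+80°): θ ← 29° +80° = 109°
rotate_crank_by(-49°): θ ← 109° -49° = 60°
rotate_crank_by(-44°): θ ← 60° -44° = 16°
rotate_crank_by(-76°): θ ← 16° -76° = -60°
rotate_crank_by(-73°): θ ← -60° -73° = -133°
crank pin P = (r cos θ, r sin θ) = (-21.823948, -23.403318)
h = r sin θ − e = -23.403318 − 16 = -39.403318
x = r cos θ + √(L² − h²) = -21.823948 + √(90000.0 − 1552.6215) = -21.823948 + 297.401040 = 275.577092

275.5771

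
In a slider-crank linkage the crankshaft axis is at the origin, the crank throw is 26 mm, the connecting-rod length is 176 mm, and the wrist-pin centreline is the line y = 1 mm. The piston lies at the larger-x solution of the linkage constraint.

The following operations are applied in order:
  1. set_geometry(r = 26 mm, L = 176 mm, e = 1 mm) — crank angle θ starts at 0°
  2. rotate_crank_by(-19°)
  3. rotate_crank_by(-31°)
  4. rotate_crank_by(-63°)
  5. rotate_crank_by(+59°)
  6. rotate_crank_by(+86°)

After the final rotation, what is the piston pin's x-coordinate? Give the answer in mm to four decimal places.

set_geometry: r = 26 mm, L = 176 mm, e = 1 mm; θ ← 0°
rotate_crank_by(-19°): θ ← 0° -19° = -19°
rotate_crank_by(-31°): θ ← -19° -31° = -50°
rotate_crank_by(-63°): θ ← -50° -63° = -113°
rotate_crank_by(+59°): θ ← -113° +59° = -54°
rotate_crank_by(+86°): θ ← -54° +86° = 32°
crank pin P = (r cos θ, r sin θ) = (22.049251, 13.777901)
h = r sin θ − e = 13.777901 − 1 = 12.777901
x = r cos θ + √(L² − h²) = 22.049251 + √(30976.0 − 163.2748) = 22.049251 + 175.535538 = 197.584789

197.5848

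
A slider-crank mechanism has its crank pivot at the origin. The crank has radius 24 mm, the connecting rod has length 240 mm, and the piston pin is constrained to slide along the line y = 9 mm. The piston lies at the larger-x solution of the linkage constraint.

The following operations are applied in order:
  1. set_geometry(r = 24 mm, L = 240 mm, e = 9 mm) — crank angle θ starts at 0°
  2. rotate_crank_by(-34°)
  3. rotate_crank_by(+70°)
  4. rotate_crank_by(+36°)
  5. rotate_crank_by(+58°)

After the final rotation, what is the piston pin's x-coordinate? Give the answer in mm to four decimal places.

224.3895

set_geometry: r = 24 mm, L = 240 mm, e = 9 mm; θ ← 0°
rotate_crank_by(-34°): θ ← 0° -34° = -34°
rotate_crank_by(+70°): θ ← -34° +70° = 36°
rotate_crank_by(+36°): θ ← 36° +36° = 72°
rotate_crank_by(+58°): θ ← 72° +58° = 130°
crank pin P = (r cos θ, r sin θ) = (-15.426903, 18.385067)
h = r sin θ − e = 18.385067 − 9 = 9.385067
x = r cos θ + √(L² − h²) = -15.426903 + √(57600.0 − 88.0795) = -15.426903 + 239.816431 = 224.389528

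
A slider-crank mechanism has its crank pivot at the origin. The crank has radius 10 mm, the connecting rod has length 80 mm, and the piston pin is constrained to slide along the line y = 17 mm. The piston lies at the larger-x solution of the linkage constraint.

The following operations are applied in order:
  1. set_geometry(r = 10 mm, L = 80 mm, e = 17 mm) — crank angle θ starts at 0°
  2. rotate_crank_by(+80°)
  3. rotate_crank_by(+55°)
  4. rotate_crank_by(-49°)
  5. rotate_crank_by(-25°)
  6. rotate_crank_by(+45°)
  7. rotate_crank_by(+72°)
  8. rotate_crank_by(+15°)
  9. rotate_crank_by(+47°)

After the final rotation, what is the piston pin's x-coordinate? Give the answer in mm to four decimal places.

70.7730

set_geometry: r = 10 mm, L = 80 mm, e = 17 mm; θ ← 0°
rotate_crank_by(+80°): θ ← 0° +80° = 80°
rotate_crank_by(+55°): θ ← 80° +55° = 135°
rotate_crank_by(-49°): θ ← 135° -49° = 86°
rotate_crank_by(-25°): θ ← 86° -25° = 61°
rotate_crank_by(+45°): θ ← 61° +45° = 106°
rotate_crank_by(+72°): θ ← 106° +72° = 178°
rotate_crank_by(+15°): θ ← 178° +15° = 193°
rotate_crank_by(+47°): θ ← 193° +47° = 240°
crank pin P = (r cos θ, r sin θ) = (-5.000000, -8.660254)
h = r sin θ − e = -8.660254 − 17 = -25.660254
x = r cos θ + √(L² − h²) = -5.000000 + √(6400.0 − 658.4486) = -5.000000 + 75.773025 = 70.773025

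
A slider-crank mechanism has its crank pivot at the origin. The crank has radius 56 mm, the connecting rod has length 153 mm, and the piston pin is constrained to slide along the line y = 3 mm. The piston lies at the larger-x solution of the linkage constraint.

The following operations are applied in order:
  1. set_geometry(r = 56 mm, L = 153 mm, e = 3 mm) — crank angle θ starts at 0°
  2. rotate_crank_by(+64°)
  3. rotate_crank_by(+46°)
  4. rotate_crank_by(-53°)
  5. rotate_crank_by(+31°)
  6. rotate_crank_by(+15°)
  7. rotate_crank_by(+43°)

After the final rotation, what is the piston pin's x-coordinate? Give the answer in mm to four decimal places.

set_geometry: r = 56 mm, L = 153 mm, e = 3 mm; θ ← 0°
rotate_crank_by(+64°): θ ← 0° +64° = 64°
rotate_crank_by(+46°): θ ← 64° +46° = 110°
rotate_crank_by(-53°): θ ← 110° -53° = 57°
rotate_crank_by(+31°): θ ← 57° +31° = 88°
rotate_crank_by(+15°): θ ← 88° +15° = 103°
rotate_crank_by(+43°): θ ← 103° +43° = 146°
crank pin P = (r cos θ, r sin θ) = (-46.426104, 31.314803)
h = r sin θ − e = 31.314803 − 3 = 28.314803
x = r cos θ + √(L² − h²) = -46.426104 + √(23409.0 − 801.7280) = -46.426104 + 150.357148 = 103.931044

103.9310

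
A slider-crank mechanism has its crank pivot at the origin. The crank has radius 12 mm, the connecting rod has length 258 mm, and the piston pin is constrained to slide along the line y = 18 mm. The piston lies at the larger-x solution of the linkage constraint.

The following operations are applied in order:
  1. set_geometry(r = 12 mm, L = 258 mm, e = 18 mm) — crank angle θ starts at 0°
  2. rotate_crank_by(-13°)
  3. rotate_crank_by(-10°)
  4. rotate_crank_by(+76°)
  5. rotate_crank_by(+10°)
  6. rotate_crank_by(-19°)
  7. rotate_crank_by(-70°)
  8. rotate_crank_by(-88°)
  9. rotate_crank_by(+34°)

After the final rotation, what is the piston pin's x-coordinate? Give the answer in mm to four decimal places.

258.3549

set_geometry: r = 12 mm, L = 258 mm, e = 18 mm; θ ← 0°
rotate_crank_by(-13°): θ ← 0° -13° = -13°
rotate_crank_by(-10°): θ ← -13° -10° = -23°
rotate_crank_by(+76°): θ ← -23° +76° = 53°
rotate_crank_by(+10°): θ ← 53° +10° = 63°
rotate_crank_by(-19°): θ ← 63° -19° = 44°
rotate_crank_by(-70°): θ ← 44° -70° = -26°
rotate_crank_by(-88°): θ ← -26° -88° = -114°
rotate_crank_by(+34°): θ ← -114° +34° = -80°
crank pin P = (r cos θ, r sin θ) = (2.083778, -11.817693)
h = r sin θ − e = -11.817693 − 18 = -29.817693
x = r cos θ + √(L² − h²) = 2.083778 + √(66564.0 − 889.0948) = 2.083778 + 256.271156 = 258.354934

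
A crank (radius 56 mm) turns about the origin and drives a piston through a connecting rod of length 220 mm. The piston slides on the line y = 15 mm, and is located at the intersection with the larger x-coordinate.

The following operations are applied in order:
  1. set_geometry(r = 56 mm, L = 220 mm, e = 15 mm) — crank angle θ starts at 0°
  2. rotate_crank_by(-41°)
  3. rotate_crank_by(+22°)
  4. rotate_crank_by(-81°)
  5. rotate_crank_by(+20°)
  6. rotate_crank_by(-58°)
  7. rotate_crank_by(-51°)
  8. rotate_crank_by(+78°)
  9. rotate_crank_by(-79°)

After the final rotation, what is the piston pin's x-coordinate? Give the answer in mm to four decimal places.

164.7875

set_geometry: r = 56 mm, L = 220 mm, e = 15 mm; θ ← 0°
rotate_crank_by(-41°): θ ← 0° -41° = -41°
rotate_crank_by(+22°): θ ← -41° +22° = -19°
rotate_crank_by(-81°): θ ← -19° -81° = -100°
rotate_crank_by(+20°): θ ← -100° +20° = -80°
rotate_crank_by(-58°): θ ← -80° -58° = -138°
rotate_crank_by(-51°): θ ← -138° -51° = -189°
rotate_crank_by(+78°): θ ← -189° +78° = -111°
rotate_crank_by(-79°): θ ← -111° -79° = -190°
crank pin P = (r cos θ, r sin θ) = (-55.149234, 9.724298)
h = r sin θ − e = 9.724298 − 15 = -5.275702
x = r cos θ + √(L² − h²) = -55.149234 + √(48400.0 − 27.8330) = -55.149234 + 219.936734 = 164.787500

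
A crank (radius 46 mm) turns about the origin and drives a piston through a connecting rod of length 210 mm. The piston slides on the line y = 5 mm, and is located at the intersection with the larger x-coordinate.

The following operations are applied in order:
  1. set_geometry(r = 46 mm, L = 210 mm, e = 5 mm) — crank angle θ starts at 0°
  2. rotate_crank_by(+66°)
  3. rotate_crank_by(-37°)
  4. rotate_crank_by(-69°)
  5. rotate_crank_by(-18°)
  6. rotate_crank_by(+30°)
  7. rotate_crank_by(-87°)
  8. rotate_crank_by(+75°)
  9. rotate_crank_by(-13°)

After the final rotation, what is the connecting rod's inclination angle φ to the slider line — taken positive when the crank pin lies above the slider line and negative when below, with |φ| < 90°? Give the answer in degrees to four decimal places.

set_geometry: r = 46 mm, L = 210 mm, e = 5 mm; θ ← 0°
rotate_crank_by(+66°): θ ← 0° +66° = 66°
rotate_crank_by(-37°): θ ← 66° -37° = 29°
rotate_crank_by(-69°): θ ← 29° -69° = -40°
rotate_crank_by(-18°): θ ← -40° -18° = -58°
rotate_crank_by(+30°): θ ← -58° +30° = -28°
rotate_crank_by(-87°): θ ← -28° -87° = -115°
rotate_crank_by(+75°): θ ← -115° +75° = -40°
rotate_crank_by(-13°): θ ← -40° -13° = -53°
crank pin P = (r cos θ, r sin θ) = (27.683491, -36.737233)
h = r sin θ − e = -36.737233 − 5 = -41.737233
sin φ = h / L = -41.737233 / 210 = -0.19874873
φ = arcsin(-0.19874873) = -11.463798°

-11.4638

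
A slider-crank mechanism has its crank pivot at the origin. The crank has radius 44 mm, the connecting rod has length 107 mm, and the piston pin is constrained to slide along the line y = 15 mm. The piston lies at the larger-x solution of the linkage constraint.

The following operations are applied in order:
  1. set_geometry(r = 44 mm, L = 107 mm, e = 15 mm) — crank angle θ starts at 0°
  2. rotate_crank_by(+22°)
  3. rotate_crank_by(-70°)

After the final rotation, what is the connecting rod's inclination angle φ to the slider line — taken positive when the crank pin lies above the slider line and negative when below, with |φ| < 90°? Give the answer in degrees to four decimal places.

-26.4732

set_geometry: r = 44 mm, L = 107 mm, e = 15 mm; θ ← 0°
rotate_crank_by(+22°): θ ← 0° +22° = 22°
rotate_crank_by(-70°): θ ← 22° -70° = -48°
crank pin P = (r cos θ, r sin θ) = (29.441747, -32.698372)
h = r sin θ − e = -32.698372 − 15 = -47.698372
sin φ = h / L = -47.698372 / 107 = -0.44577918
φ = arcsin(-0.44577918) = -26.473201°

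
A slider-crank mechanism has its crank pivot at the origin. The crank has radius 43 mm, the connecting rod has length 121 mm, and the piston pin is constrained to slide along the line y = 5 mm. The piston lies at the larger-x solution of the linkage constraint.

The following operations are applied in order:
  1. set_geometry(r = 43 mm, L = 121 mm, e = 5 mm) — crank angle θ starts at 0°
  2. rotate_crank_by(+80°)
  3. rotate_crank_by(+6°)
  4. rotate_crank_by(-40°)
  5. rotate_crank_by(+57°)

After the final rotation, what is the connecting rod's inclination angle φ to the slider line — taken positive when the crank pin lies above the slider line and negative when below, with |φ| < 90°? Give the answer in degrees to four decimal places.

17.7546

set_geometry: r = 43 mm, L = 121 mm, e = 5 mm; θ ← 0°
rotate_crank_by(+80°): θ ← 0° +80° = 80°
rotate_crank_by(+6°): θ ← 80° +6° = 86°
rotate_crank_by(-40°): θ ← 86° -40° = 46°
rotate_crank_by(+57°): θ ← 46° +57° = 103°
crank pin P = (r cos θ, r sin θ) = (-9.672895, 41.897913)
h = r sin θ − e = 41.897913 − 5 = 36.897913
sin φ = h / L = 36.897913 / 121 = 0.30494143
φ = arcsin(0.30494143) = 17.754640°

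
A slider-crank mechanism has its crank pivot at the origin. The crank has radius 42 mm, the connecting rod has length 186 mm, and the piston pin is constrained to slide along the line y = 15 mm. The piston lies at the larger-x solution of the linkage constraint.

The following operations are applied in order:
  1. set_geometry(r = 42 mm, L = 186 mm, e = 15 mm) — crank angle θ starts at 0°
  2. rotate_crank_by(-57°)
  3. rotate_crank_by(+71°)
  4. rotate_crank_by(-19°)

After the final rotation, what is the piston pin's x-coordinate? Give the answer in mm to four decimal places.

226.9017

set_geometry: r = 42 mm, L = 186 mm, e = 15 mm; θ ← 0°
rotate_crank_by(-57°): θ ← 0° -57° = -57°
rotate_crank_by(+71°): θ ← -57° +71° = 14°
rotate_crank_by(-19°): θ ← 14° -19° = -5°
crank pin P = (r cos θ, r sin θ) = (41.840177, -3.660541)
h = r sin θ − e = -3.660541 − 15 = -18.660541
x = r cos θ + √(L² − h²) = 41.840177 + √(34596.0 − 348.2158) = 41.840177 + 185.061569 = 226.901746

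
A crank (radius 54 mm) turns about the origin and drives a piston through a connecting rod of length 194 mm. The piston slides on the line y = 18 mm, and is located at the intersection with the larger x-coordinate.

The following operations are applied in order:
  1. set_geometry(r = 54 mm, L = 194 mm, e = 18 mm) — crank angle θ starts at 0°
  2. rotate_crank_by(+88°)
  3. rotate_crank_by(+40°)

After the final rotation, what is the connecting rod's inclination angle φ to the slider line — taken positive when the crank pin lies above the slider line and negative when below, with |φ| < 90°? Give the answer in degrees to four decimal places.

7.2708

set_geometry: r = 54 mm, L = 194 mm, e = 18 mm; θ ← 0°
rotate_crank_by(+88°): θ ← 0° +88° = 88°
rotate_crank_by(+40°): θ ← 88° +40° = 128°
crank pin P = (r cos θ, r sin θ) = (-33.245720, 42.552581)
h = r sin θ − e = 42.552581 − 18 = 24.552581
sin φ = h / L = 24.552581 / 194 = 0.12655969
φ = arcsin(0.12655969) = 7.270835°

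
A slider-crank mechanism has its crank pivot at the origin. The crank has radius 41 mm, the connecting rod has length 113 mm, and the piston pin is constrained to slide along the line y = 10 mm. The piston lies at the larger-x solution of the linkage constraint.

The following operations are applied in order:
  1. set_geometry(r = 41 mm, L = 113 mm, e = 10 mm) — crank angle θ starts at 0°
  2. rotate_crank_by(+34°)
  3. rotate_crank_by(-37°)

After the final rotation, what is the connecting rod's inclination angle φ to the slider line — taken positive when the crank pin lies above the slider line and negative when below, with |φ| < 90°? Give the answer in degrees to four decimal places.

set_geometry: r = 41 mm, L = 113 mm, e = 10 mm; θ ← 0°
rotate_crank_by(+34°): θ ← 0° +34° = 34°
rotate_crank_by(-37°): θ ← 34° -37° = -3°
crank pin P = (r cos θ, r sin θ) = (40.943811, -2.145774)
h = r sin θ − e = -2.145774 − 10 = -12.145774
sin φ = h / L = -12.145774 / 113 = -0.10748473
φ = arcsin(-0.10748473) = -6.170341°

-6.1703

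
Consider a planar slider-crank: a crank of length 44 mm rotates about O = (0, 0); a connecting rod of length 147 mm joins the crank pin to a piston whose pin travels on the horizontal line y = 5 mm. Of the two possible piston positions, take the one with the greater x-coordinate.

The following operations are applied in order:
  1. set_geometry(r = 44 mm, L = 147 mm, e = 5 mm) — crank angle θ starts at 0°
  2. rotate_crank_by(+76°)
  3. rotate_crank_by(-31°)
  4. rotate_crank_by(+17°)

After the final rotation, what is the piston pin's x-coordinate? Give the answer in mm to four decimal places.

set_geometry: r = 44 mm, L = 147 mm, e = 5 mm; θ ← 0°
rotate_crank_by(+76°): θ ← 0° +76° = 76°
rotate_crank_by(-31°): θ ← 76° -31° = 45°
rotate_crank_by(+17°): θ ← 45° +17° = 62°
crank pin P = (r cos θ, r sin θ) = (20.656749, 38.849694)
h = r sin θ − e = 38.849694 − 5 = 33.849694
x = r cos θ + √(L² − h²) = 20.656749 + √(21609.0 − 1145.8018) = 20.656749 + 143.049635 = 163.706384

163.7064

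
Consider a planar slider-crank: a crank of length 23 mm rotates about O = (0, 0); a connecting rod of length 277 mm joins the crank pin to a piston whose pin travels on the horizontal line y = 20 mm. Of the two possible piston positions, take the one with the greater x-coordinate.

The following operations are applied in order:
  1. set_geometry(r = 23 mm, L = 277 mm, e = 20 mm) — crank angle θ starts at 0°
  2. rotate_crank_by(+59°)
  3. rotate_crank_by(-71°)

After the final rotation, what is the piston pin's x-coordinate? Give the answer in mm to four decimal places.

298.3866

set_geometry: r = 23 mm, L = 277 mm, e = 20 mm; θ ← 0°
rotate_crank_by(+59°): θ ← 0° +59° = 59°
rotate_crank_by(-71°): θ ← 59° -71° = -12°
crank pin P = (r cos θ, r sin θ) = (22.497395, -4.781969)
h = r sin θ − e = -4.781969 − 20 = -24.781969
x = r cos θ + √(L² − h²) = 22.497395 + √(76729.0 − 614.1460) = 22.497395 + 275.889206 = 298.386601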